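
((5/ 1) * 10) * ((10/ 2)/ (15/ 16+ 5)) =800/ 19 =42.11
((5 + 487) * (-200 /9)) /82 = -400 /3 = -133.33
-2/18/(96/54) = -1/16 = -0.06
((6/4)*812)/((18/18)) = 1218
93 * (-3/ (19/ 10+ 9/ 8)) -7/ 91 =-145201/ 1573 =-92.31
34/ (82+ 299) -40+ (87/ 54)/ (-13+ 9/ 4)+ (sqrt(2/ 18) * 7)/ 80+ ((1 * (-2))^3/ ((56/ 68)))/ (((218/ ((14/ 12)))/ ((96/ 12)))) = -40.45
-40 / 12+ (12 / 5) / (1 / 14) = 454 / 15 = 30.27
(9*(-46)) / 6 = -69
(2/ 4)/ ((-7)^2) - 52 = -5095/ 98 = -51.99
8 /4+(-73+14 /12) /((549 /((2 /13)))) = 42391 /21411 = 1.98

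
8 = 8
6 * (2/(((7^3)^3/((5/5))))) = 12/40353607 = 0.00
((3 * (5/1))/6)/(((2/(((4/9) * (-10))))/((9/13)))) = -50/13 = -3.85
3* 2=6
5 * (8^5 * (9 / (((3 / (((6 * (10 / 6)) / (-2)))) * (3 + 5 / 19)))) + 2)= -23346890 / 31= -753125.48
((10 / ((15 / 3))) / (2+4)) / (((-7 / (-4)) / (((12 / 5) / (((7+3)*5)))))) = 8 / 875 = 0.01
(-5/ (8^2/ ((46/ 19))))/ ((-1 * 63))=115/ 38304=0.00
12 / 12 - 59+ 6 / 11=-632 / 11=-57.45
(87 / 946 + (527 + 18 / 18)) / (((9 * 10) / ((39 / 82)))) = 432965 / 155144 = 2.79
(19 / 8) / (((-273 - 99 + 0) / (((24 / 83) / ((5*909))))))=-19 / 46777140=-0.00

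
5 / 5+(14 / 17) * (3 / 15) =99 / 85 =1.16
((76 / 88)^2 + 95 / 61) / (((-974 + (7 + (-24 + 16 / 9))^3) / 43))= -2131627347 / 96880024076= -0.02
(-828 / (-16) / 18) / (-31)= -23 / 248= -0.09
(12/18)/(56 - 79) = -2/69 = -0.03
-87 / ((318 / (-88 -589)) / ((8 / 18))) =39266 / 477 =82.32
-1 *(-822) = 822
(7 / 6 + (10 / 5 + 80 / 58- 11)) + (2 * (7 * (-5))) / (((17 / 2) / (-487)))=11844229 / 2958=4004.13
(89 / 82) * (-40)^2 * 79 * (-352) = -1979929600 / 41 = -48290965.85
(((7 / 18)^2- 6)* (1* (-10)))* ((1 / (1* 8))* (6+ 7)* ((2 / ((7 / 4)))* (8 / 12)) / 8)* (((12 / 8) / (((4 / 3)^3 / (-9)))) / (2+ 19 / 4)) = -7.64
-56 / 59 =-0.95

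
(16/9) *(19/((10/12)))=608/15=40.53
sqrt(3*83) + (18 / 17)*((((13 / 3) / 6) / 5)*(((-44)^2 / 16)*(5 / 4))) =sqrt(249) + 1573 / 68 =38.91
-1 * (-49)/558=49/558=0.09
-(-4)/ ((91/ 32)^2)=4096/ 8281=0.49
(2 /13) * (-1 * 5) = -10 /13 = -0.77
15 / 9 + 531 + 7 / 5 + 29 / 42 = 37433 / 70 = 534.76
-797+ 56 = -741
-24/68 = -6/17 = -0.35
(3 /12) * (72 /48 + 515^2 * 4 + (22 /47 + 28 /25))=2493122257 /9400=265225.77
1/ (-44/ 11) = -1/ 4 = -0.25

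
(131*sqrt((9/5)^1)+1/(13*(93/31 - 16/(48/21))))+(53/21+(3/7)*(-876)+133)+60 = -196477/1092+393*sqrt(5)/5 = -4.17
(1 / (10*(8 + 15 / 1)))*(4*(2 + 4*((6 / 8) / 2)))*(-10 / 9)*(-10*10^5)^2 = -14000000000000 / 207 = -67632850241.55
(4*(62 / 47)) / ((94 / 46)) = 5704 / 2209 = 2.58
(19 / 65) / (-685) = -19 / 44525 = -0.00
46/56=23/28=0.82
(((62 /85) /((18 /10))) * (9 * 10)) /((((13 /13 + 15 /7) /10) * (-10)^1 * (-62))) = 35 /187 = 0.19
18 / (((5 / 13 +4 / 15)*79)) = 3510 / 10033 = 0.35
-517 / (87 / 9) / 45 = -517 / 435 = -1.19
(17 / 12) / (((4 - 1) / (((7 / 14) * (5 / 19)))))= 85 / 1368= 0.06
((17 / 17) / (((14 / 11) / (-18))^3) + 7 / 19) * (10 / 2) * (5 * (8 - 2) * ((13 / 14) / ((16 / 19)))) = -1123278000 / 2401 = -467837.57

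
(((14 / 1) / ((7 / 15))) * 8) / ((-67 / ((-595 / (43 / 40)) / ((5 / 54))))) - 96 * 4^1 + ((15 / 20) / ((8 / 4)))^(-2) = 545434048 / 25929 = 21035.68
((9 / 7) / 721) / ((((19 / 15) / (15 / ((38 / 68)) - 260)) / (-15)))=4.92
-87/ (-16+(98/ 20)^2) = -2900/ 267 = -10.86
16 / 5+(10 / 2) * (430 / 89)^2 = 4749236 / 39605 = 119.92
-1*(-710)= 710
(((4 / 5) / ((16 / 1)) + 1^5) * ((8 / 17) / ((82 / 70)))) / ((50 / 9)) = 1323 / 17425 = 0.08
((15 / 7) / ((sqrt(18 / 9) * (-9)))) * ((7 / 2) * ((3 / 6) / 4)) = -0.07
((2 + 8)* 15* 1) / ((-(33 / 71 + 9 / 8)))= -28400 / 301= -94.35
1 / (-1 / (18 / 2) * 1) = -9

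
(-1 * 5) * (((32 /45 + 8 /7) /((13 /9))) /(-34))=292 /1547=0.19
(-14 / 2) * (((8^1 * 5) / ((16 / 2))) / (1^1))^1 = -35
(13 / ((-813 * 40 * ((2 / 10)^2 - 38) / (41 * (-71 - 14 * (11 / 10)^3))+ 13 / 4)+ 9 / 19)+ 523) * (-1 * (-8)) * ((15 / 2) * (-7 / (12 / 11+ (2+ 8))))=-19803.93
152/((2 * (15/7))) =532/15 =35.47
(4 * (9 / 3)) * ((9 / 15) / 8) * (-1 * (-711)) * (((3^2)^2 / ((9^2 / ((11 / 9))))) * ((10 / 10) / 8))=7821 / 80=97.76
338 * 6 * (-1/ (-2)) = 1014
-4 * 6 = -24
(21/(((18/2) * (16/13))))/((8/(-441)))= -13377/128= -104.51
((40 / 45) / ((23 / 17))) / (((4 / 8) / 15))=1360 / 69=19.71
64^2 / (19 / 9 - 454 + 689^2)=18432 / 2134211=0.01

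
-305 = -305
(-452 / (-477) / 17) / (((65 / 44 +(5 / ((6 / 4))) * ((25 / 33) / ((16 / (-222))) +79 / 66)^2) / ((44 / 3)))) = 77006336 / 27379448345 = 0.00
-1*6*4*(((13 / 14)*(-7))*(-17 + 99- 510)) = -66768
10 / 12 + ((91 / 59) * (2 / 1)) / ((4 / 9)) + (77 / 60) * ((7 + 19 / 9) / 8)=1176983 / 127440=9.24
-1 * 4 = -4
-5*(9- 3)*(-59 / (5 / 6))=2124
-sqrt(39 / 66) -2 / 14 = -sqrt(286) / 22 -1 / 7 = -0.91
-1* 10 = -10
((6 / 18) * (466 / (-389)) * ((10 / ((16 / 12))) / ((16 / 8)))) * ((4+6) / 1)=-5825 / 389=-14.97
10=10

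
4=4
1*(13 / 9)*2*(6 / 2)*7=60.67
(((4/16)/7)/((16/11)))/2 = 11/896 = 0.01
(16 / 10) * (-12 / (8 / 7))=-84 / 5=-16.80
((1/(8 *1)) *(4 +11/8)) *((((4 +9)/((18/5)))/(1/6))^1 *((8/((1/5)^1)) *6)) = 13975/4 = 3493.75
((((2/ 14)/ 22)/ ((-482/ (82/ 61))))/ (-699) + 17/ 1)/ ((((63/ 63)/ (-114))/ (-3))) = 1533446229111/ 263750641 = 5814.00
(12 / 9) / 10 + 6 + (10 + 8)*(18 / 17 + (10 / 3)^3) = 58808 / 85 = 691.86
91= 91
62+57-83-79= -43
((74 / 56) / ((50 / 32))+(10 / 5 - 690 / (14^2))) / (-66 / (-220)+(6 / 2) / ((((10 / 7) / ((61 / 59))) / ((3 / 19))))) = -617671 / 588490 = -1.05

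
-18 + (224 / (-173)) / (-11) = -34030 / 1903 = -17.88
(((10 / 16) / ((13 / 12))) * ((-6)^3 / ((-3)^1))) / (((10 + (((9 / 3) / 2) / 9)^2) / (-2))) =-8.28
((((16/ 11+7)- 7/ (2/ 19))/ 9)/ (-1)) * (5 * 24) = 25540/ 33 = 773.94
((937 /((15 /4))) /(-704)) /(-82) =937 /216480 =0.00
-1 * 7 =-7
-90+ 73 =-17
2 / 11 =0.18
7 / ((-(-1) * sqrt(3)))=7 * sqrt(3) / 3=4.04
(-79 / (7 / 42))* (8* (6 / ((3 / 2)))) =-15168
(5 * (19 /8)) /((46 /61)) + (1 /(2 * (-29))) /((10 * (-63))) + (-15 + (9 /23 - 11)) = -9.86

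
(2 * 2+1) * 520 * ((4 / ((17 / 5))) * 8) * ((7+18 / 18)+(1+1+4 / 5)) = 4492800 / 17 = 264282.35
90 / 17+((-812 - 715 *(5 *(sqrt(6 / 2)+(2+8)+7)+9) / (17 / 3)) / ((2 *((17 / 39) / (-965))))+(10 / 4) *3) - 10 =403635375 *sqrt(3) / 578+8107860205 / 578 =15236984.74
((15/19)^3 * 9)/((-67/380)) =-607500/24187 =-25.12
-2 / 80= -1 / 40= -0.02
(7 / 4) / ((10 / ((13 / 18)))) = 91 / 720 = 0.13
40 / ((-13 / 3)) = -120 / 13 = -9.23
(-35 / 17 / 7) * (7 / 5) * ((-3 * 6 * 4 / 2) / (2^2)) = 63 / 17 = 3.71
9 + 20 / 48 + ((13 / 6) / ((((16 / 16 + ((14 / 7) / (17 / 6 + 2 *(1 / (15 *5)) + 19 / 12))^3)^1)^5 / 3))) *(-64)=-27624976099664407014116941340744165905083379461631 / 106463010724878584052254746027200630032350808268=-259.48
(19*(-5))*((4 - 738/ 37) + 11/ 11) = 52535/ 37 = 1419.86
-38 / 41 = -0.93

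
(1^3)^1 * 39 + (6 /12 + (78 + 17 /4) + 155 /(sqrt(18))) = 155 * sqrt(2) /6 + 487 /4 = 158.28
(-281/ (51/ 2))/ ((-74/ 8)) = 2248/ 1887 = 1.19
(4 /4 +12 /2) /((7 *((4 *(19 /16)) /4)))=16 /19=0.84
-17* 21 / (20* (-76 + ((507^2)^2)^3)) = -357 / 5769331684170516793556988204902500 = -0.00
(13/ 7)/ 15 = 13/ 105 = 0.12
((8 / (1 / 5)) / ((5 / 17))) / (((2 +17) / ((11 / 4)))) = 374 / 19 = 19.68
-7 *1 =-7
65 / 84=0.77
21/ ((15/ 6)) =42/ 5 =8.40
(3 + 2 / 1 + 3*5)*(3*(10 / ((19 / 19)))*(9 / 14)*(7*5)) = 13500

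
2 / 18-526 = -4733 / 9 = -525.89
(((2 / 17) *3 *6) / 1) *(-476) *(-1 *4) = 4032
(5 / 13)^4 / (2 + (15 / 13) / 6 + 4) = 0.00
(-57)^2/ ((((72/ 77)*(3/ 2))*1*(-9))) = -27797/ 108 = -257.38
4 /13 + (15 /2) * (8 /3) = 264 /13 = 20.31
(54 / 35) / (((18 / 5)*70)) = 3 / 490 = 0.01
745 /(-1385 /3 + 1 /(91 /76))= -203385 /125807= -1.62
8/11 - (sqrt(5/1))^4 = -267/11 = -24.27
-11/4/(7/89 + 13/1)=-979/4656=-0.21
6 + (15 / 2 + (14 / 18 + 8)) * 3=329 / 6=54.83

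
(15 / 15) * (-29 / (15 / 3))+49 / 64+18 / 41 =-60291 / 13120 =-4.60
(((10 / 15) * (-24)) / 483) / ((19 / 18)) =-96 / 3059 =-0.03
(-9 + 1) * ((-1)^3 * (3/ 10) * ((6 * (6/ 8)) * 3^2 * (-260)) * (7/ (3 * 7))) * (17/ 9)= -15912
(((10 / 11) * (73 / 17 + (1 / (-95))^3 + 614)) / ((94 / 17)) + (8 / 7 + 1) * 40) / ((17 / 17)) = 116274625256 / 620568025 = 187.37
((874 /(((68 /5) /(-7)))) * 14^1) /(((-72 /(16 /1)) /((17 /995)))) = 42826 /1791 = 23.91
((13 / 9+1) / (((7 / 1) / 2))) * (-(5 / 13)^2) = -0.10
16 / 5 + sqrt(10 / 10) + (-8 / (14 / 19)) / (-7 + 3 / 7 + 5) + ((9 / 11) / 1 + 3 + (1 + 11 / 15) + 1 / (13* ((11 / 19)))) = 36022 / 2145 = 16.79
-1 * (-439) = 439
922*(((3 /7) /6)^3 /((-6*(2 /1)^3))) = -461 /65856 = -0.01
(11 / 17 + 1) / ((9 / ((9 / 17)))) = 28 / 289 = 0.10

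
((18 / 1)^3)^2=34012224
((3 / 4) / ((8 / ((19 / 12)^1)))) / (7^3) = 19 / 43904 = 0.00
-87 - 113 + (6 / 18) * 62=-179.33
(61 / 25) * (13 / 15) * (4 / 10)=1586 / 1875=0.85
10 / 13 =0.77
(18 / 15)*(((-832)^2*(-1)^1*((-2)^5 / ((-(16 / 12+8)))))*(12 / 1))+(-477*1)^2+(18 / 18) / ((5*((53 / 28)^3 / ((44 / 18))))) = -1592060265646793 / 46896255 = -33948558.70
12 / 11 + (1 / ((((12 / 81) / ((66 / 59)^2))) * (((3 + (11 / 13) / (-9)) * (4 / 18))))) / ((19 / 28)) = 2518948203 / 123679930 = 20.37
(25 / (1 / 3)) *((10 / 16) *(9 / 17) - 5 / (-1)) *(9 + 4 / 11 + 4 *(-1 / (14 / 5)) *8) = -8645625 / 10472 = -825.59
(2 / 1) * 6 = 12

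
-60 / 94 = -30 / 47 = -0.64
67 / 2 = 33.50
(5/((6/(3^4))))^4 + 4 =332150689/16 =20759418.06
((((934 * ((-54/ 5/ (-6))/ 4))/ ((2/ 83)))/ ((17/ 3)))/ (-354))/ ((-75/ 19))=2209377/ 1003000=2.20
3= 3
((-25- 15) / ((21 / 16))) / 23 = -640 / 483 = -1.33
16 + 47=63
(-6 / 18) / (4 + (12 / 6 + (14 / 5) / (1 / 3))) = -5 / 216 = -0.02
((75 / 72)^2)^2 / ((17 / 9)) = 390625 / 626688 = 0.62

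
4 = 4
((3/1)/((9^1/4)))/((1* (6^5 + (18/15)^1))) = 10/58329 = 0.00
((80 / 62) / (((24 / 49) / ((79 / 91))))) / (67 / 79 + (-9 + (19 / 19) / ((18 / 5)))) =-1310610 / 4512391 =-0.29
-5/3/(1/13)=-65/3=-21.67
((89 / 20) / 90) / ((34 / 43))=3827 / 61200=0.06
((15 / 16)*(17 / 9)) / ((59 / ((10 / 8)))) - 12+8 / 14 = -903265 / 79296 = -11.39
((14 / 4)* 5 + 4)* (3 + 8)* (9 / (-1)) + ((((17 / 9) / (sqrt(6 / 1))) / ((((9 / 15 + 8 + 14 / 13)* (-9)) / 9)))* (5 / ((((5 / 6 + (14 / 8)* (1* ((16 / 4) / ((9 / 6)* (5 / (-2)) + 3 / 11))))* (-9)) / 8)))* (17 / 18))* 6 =-4257 / 2-751400* sqrt(6) / 1081917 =-2130.20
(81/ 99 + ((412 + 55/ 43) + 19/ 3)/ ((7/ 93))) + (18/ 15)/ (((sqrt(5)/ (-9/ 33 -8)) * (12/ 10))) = 18461039/ 3311 -91 * sqrt(5)/ 55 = 5571.97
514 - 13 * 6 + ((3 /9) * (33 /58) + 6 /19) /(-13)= 6245579 /14326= 435.96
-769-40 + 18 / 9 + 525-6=-288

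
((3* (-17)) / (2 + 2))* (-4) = 51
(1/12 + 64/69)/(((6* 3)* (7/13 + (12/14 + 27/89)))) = 251069/7595520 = 0.03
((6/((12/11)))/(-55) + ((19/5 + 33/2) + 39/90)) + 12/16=1283/60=21.38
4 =4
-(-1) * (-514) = -514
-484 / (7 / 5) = -2420 / 7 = -345.71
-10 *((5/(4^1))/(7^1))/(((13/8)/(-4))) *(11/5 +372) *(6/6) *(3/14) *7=224520/91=2467.25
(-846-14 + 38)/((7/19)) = -15618/7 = -2231.14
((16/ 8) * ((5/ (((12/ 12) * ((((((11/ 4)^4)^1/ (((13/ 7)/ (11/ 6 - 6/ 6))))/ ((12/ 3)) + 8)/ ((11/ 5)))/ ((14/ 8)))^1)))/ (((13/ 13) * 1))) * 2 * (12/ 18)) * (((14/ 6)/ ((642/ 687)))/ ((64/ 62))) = 3183532352/ 369602931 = 8.61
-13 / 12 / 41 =-13 / 492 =-0.03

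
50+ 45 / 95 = 959 / 19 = 50.47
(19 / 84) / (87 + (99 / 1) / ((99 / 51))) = 19 / 11592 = 0.00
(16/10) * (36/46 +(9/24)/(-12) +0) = 1.20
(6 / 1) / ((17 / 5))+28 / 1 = 506 / 17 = 29.76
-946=-946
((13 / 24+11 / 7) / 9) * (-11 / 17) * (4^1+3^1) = -3905 / 3672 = -1.06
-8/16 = -1/2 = -0.50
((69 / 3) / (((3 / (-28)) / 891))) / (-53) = 191268 / 53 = 3608.83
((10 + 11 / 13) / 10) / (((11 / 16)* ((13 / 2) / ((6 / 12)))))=1128 / 9295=0.12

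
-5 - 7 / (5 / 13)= -116 / 5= -23.20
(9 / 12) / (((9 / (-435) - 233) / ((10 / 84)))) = -725 / 1892128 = -0.00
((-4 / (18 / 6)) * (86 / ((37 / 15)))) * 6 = -278.92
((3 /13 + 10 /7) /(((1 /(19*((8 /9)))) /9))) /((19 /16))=19328 /91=212.40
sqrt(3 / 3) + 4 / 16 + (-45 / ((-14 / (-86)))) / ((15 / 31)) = -15961 / 28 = -570.04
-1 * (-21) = 21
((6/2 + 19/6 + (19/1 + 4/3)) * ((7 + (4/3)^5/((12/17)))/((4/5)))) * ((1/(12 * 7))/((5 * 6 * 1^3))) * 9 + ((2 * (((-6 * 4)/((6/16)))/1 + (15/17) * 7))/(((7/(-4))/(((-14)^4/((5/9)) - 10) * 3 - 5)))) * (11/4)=1046372568878167/27760320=37693101.84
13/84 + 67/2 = 2827/84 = 33.65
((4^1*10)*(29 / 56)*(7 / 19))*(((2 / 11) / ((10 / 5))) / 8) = 145 / 1672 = 0.09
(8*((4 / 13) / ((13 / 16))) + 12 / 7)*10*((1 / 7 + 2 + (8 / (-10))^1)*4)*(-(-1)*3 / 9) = 2110112 / 24843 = 84.94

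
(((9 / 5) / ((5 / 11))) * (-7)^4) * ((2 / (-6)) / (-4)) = 79233 / 100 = 792.33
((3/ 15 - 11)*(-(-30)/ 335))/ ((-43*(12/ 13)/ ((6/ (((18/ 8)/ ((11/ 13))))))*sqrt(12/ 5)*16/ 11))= 363*sqrt(15)/ 57620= 0.02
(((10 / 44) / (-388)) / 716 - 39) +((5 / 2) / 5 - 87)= -125.50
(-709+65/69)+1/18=-293113/414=-708.00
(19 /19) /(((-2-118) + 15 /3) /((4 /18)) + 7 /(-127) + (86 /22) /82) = -57277 /29641274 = -0.00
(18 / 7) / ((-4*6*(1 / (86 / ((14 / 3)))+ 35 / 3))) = -43 / 4704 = -0.01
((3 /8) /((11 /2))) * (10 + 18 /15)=0.76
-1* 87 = -87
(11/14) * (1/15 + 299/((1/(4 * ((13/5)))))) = 102619/42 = 2443.31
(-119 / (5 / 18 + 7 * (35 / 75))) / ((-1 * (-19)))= -10710 / 6061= -1.77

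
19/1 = 19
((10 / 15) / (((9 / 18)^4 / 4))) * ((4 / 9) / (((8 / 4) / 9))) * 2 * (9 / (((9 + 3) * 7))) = 128 / 7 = 18.29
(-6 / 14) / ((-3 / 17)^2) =-289 / 21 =-13.76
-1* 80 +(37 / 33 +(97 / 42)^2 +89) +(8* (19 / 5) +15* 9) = 17546563 / 97020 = 180.86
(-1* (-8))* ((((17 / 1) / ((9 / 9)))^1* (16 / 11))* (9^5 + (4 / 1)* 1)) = 128499328 / 11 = 11681757.09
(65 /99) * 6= 130 /33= 3.94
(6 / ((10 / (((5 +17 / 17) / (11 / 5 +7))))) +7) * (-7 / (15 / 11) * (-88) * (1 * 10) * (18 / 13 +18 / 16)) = 25054260 / 299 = 83793.51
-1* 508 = -508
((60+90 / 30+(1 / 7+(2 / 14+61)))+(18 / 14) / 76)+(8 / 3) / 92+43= 877487 / 5244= 167.33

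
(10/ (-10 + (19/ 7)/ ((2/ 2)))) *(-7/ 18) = 245/ 459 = 0.53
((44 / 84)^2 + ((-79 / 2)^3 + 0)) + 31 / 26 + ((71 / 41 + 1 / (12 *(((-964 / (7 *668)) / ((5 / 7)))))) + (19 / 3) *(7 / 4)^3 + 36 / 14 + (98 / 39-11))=-223324331412253 / 3625457472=-61598.94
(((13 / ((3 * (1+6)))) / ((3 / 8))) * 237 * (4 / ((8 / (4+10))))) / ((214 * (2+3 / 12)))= 16432 / 2889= 5.69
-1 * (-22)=22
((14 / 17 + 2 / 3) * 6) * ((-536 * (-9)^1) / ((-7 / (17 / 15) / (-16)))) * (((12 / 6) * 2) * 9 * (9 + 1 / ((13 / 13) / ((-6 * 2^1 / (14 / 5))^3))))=-280429705.07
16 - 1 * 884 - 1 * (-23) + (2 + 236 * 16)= 2933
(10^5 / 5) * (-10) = -200000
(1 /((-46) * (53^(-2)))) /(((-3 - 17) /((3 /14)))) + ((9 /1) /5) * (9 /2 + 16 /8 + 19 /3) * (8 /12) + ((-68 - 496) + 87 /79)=-556425179 /1017520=-546.84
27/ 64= 0.42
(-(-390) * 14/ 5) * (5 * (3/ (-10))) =-1638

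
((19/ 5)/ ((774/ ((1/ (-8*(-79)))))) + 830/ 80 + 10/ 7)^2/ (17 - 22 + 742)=40839423536801569/ 216032780065132800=0.19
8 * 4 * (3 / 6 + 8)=272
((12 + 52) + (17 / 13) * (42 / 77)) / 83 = 9254 / 11869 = 0.78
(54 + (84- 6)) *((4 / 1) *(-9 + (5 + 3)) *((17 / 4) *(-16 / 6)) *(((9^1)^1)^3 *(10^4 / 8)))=5452920000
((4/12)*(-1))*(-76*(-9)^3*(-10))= 184680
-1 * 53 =-53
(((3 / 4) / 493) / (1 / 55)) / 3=0.03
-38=-38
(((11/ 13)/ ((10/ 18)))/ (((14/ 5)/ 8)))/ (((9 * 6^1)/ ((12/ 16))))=0.06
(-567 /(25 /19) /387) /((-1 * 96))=399 /34400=0.01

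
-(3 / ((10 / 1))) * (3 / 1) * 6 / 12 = -9 / 20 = -0.45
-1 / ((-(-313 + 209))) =-1 / 104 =-0.01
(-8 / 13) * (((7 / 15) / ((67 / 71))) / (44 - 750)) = 1988 / 4611945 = 0.00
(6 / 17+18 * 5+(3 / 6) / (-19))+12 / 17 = 58807 / 646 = 91.03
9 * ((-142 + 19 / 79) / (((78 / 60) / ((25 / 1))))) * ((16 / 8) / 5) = -10079100 / 1027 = -9814.12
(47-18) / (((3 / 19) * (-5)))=-551 / 15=-36.73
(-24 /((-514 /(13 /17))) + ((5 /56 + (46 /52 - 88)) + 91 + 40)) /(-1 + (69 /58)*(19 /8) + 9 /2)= 1623749034 /233378873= 6.96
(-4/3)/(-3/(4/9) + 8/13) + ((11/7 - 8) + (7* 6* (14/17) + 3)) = 3573308/113883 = 31.38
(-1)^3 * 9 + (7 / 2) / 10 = -173 / 20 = -8.65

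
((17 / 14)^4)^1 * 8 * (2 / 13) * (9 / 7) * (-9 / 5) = -6765201 / 1092455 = -6.19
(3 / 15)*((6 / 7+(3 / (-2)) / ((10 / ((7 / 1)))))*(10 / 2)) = -27 / 140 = -0.19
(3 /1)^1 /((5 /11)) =33 /5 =6.60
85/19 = 4.47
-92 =-92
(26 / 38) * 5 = 65 / 19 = 3.42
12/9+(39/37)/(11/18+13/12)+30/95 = 292186/128649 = 2.27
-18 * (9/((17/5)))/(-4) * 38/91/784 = 7695/1212848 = 0.01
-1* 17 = -17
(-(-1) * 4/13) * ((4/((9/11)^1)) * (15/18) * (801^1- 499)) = 132880/351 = 378.58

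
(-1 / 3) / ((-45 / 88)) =88 / 135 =0.65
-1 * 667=-667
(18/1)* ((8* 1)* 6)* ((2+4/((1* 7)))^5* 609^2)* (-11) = -135927540384768/343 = -396290205203.41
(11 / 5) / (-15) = -11 / 75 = -0.15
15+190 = 205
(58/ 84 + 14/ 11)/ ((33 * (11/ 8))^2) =29024/ 30438639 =0.00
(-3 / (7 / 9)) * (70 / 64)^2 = -4725 / 1024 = -4.61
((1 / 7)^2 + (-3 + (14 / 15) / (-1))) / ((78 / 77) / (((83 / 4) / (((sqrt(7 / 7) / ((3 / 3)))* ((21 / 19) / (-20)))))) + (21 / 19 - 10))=49889972 / 113442693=0.44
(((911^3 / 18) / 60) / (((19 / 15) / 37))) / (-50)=-27974147147 / 68400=-408978.76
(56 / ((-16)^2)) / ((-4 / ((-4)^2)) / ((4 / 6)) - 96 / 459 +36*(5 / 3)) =1071 / 290900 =0.00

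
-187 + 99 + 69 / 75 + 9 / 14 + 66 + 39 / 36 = -40643 / 2100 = -19.35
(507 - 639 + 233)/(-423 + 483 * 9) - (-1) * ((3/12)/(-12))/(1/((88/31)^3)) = -0.45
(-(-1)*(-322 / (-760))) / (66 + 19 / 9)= 0.01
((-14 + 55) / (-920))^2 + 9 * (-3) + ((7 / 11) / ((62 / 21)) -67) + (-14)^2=29502268421 / 288622400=102.22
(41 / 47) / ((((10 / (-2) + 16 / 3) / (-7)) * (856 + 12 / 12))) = -0.02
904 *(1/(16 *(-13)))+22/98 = -5251/1274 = -4.12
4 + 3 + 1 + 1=9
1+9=10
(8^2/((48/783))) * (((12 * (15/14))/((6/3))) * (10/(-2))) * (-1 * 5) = 1174500/7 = 167785.71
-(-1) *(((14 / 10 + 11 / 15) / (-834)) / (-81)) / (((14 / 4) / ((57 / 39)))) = 0.00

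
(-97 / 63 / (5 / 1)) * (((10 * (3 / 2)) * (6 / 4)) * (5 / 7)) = -485 / 98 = -4.95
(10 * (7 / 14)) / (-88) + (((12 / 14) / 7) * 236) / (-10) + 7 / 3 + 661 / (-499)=-1.94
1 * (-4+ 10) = 6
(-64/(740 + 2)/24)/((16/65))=-65/4452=-0.01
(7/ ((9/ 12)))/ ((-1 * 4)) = -7/ 3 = -2.33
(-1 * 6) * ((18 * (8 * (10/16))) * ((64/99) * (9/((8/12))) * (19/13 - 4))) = 11963.08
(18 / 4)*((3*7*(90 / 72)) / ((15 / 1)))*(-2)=-63 / 4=-15.75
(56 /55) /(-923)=-56 /50765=-0.00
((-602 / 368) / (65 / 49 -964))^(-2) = 40742615104 / 117649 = 346306.51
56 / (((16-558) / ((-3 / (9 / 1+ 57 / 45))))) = 0.03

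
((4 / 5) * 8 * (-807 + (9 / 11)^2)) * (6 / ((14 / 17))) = -22746816 / 605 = -37598.04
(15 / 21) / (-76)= -5 / 532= -0.01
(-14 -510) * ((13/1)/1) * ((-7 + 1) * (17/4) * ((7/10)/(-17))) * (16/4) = -143052/5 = -28610.40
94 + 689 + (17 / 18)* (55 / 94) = 1325771 / 1692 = 783.55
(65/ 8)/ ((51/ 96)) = 15.29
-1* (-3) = 3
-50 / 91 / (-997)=50 / 90727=0.00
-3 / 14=-0.21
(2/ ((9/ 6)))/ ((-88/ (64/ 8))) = -4/ 33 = -0.12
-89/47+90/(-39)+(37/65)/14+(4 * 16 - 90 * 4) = -12837871/42770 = -300.16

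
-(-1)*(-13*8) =-104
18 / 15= 6 / 5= 1.20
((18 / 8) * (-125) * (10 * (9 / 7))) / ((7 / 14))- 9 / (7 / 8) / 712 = -643662 / 89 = -7232.16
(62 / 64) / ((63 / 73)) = 2263 / 2016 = 1.12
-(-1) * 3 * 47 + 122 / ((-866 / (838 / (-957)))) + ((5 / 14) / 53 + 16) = 48312901675 / 307470702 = 157.13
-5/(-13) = 5/13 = 0.38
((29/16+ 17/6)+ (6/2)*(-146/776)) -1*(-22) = 121435/4656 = 26.08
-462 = -462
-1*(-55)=55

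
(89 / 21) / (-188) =-0.02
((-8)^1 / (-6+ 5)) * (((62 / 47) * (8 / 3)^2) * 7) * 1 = 525.31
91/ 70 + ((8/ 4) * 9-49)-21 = -507/ 10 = -50.70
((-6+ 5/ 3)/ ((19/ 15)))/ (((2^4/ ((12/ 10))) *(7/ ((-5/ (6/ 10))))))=325/ 1064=0.31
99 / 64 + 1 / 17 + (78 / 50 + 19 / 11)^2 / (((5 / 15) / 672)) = 1792620229003 / 82280000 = 21786.83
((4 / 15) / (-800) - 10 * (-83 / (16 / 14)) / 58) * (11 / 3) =5991403 / 130500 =45.91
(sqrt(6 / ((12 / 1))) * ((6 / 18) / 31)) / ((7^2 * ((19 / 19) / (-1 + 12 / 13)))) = -sqrt(2) / 118482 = -0.00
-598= -598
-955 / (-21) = 955 / 21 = 45.48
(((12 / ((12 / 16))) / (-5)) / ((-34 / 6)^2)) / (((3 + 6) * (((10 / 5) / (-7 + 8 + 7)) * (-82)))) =32 / 59245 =0.00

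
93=93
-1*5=-5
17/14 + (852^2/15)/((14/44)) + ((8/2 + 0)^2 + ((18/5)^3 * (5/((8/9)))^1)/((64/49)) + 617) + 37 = 1713222743/11200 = 152966.32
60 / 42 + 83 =591 / 7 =84.43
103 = 103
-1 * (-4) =4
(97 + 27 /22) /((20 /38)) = 41059 /220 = 186.63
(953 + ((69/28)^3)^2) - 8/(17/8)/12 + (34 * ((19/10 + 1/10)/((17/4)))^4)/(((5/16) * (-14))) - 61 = 39605865050624599/35512905953280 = 1115.25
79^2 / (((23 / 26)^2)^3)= 1927943358016 / 148035889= 13023.49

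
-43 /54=-0.80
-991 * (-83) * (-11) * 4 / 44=-82253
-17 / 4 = -4.25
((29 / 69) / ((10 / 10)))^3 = 24389 / 328509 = 0.07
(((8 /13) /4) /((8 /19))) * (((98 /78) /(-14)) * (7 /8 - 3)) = 2261 /32448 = 0.07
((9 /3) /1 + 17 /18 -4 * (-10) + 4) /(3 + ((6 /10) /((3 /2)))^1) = 4315 /306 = 14.10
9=9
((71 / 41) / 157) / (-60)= -0.00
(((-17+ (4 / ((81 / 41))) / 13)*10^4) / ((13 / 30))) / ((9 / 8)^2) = -113516800000 / 369603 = -307131.71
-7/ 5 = -1.40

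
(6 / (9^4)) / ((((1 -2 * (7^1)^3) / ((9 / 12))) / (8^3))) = -256 / 499365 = -0.00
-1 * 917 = -917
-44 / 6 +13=17 / 3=5.67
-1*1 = -1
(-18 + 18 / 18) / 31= -17 / 31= -0.55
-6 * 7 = -42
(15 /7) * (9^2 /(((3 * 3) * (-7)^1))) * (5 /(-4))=675 /196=3.44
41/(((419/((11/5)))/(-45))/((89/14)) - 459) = -361251/4050115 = -0.09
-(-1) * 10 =10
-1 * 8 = -8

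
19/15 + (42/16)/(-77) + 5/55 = 1747/1320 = 1.32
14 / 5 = 2.80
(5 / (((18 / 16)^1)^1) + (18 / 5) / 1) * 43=15566 / 45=345.91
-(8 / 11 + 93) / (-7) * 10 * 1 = 10310 / 77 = 133.90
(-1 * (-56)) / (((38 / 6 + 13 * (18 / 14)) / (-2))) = -588 / 121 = -4.86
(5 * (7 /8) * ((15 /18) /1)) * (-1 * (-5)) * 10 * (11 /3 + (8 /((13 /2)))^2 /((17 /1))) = 684.65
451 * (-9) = -4059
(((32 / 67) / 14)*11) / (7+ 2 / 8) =704 / 13601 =0.05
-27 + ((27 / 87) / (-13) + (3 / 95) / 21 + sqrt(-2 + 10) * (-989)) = -1978 * sqrt(2) - 6774643 / 250705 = -2824.34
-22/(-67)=22/67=0.33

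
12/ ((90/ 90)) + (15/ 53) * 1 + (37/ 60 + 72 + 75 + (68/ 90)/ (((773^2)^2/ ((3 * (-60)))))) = 181548516842505041/ 1135390080574380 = 159.90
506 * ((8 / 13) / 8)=506 / 13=38.92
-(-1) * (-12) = -12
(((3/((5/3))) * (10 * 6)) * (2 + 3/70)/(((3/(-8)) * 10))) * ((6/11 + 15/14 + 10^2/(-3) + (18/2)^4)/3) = -156859508/1225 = -128048.58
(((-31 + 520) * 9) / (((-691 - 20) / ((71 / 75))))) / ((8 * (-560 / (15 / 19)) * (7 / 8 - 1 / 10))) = 34719 / 26057360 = 0.00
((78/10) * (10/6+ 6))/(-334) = -299/1670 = -0.18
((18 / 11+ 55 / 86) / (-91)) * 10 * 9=-96885 / 43043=-2.25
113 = 113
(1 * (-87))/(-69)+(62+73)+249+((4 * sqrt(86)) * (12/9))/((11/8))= 128 * sqrt(86)/33+8861/23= 421.23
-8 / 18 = -4 / 9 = -0.44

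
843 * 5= 4215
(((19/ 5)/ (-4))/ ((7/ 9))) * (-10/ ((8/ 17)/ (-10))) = -14535/ 56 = -259.55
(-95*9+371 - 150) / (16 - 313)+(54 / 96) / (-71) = 717551 / 337392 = 2.13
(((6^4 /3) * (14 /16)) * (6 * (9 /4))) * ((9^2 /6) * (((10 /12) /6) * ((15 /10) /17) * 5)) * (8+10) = 10333575 /136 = 75982.17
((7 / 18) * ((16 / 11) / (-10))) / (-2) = 14 / 495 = 0.03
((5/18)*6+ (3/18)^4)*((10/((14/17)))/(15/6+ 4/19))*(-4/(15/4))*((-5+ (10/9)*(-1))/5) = 15356066/1576827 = 9.74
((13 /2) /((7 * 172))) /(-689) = -1 /127624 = -0.00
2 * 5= 10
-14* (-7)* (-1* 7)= -686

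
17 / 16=1.06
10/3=3.33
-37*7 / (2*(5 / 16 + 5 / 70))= -14504 / 43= -337.30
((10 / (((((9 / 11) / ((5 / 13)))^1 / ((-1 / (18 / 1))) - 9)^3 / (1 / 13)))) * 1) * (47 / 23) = -78196250 / 5261290052499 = -0.00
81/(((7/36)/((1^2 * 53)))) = 154548/7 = 22078.29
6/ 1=6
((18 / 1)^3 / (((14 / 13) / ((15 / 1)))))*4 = 324925.71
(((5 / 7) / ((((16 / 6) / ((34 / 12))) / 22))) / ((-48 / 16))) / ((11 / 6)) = -85 / 28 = -3.04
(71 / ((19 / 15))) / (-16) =-1065 / 304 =-3.50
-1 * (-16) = 16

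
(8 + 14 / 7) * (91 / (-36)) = -455 / 18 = -25.28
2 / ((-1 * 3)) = -2 / 3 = -0.67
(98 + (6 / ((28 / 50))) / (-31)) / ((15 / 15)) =21191 / 217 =97.65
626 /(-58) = -313 /29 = -10.79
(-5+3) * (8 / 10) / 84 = -0.02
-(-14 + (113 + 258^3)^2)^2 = -86985707864101179619072453321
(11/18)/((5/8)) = 44/45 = 0.98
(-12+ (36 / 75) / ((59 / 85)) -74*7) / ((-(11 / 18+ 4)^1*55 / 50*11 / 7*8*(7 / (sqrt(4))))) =1405314 / 592537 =2.37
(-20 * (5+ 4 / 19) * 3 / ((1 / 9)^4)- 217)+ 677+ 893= -38946633 / 19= -2049822.79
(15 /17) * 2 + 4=98 /17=5.76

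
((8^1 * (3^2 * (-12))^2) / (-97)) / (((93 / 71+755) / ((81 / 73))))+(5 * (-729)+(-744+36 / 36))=-834505089028 / 190117769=-4389.41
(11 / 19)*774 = 8514 / 19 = 448.11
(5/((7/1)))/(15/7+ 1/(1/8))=0.07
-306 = -306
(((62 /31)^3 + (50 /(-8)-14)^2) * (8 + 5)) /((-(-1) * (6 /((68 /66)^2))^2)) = 7262735597 /42693156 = 170.11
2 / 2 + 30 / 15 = 3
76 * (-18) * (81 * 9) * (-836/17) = 833719392/17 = 49042317.18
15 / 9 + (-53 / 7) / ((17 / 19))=-2426 / 357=-6.80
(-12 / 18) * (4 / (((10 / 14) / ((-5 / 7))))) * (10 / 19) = 80 / 57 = 1.40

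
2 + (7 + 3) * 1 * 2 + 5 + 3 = 30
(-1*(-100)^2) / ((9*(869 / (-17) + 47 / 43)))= 913750 / 41139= 22.21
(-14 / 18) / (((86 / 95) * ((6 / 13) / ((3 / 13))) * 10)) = -133 / 3096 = -0.04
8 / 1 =8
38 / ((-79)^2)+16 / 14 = 50194 / 43687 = 1.15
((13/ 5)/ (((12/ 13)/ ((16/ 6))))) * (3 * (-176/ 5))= -59488/ 75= -793.17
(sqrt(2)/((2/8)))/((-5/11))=-44 * sqrt(2)/5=-12.45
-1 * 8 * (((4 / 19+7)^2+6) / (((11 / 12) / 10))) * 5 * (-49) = 4923912000 / 3971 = 1239967.77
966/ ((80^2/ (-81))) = -39123/ 3200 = -12.23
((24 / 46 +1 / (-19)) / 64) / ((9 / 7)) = 1435 / 251712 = 0.01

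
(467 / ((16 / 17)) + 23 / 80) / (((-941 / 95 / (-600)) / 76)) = 2150729700 / 941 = 2285578.85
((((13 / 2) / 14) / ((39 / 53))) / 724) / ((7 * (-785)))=-53 / 334183920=-0.00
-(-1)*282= 282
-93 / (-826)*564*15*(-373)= -146734470 / 413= -355289.27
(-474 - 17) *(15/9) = -818.33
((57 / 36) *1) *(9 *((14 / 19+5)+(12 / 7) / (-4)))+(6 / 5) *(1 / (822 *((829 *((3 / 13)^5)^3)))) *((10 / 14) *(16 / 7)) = 1650029160149156867 / 159705544641678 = 10331.70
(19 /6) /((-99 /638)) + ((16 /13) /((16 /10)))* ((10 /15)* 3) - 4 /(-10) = -32413 /1755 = -18.47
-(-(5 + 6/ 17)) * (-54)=-289.06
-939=-939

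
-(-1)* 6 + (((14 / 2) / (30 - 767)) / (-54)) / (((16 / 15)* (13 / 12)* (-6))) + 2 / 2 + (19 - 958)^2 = 1216488379357 / 1379664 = 881728.00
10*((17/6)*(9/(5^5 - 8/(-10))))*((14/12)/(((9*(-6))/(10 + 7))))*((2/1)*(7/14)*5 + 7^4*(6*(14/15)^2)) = -1904790041/5063796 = -376.16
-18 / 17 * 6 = -108 / 17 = -6.35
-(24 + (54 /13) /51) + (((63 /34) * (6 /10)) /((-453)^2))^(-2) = 3320457342679898 /97461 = 34069600585.67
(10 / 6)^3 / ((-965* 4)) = -25 / 20844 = -0.00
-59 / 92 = -0.64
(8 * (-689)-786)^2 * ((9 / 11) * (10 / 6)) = 594972060 / 11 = 54088369.09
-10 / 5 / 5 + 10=48 / 5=9.60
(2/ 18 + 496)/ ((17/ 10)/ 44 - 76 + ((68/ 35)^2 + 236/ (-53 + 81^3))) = -528453289000/ 76892146749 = -6.87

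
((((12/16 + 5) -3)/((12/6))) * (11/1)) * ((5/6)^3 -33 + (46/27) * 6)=-580195/1728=-335.76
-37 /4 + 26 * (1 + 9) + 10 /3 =3049 /12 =254.08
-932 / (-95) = 932 / 95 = 9.81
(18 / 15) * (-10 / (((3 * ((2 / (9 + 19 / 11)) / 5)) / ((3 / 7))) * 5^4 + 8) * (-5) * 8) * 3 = 84960 / 10097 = 8.41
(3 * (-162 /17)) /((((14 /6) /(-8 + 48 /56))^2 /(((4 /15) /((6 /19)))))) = -9234000 /40817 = -226.23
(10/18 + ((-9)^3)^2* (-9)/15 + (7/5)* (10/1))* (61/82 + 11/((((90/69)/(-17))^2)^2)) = -37811472770735446493/373612500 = -101205052750.47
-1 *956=-956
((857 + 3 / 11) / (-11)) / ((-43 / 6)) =56580 / 5203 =10.87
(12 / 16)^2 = 9 / 16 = 0.56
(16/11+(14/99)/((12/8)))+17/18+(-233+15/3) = -133951/594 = -225.51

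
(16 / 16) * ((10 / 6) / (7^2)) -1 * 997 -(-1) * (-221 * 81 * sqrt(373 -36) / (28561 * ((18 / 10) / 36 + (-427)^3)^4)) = -146554 / 147 -220320000 * sqrt(337) / 12914706438407001520671190325968130981317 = -996.97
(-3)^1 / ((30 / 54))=-27 / 5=-5.40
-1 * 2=-2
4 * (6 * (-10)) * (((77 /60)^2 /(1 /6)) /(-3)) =11858 /15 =790.53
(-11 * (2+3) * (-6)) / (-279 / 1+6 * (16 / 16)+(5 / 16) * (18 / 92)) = -1.21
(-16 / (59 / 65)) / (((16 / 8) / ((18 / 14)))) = -4680 / 413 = -11.33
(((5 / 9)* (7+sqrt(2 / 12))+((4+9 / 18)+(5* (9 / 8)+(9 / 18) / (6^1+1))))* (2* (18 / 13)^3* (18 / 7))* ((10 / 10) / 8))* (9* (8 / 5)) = 34992* sqrt(6) / 15379+186306156 / 538265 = 351.70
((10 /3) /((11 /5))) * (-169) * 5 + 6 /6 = -42217 /33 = -1279.30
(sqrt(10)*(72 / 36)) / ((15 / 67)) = 134*sqrt(10) / 15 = 28.25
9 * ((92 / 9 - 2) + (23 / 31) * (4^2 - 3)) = 4985 / 31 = 160.81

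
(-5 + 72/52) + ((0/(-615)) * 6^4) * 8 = -47/13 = -3.62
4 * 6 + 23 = 47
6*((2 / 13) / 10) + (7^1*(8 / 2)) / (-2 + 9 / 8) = -2074 / 65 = -31.91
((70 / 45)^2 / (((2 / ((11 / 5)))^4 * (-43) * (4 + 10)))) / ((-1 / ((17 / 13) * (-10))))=-1742279 / 22639500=-0.08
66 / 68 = 33 / 34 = 0.97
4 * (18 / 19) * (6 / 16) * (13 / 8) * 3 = 1053 / 152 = 6.93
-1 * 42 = -42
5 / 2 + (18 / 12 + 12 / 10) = 26 / 5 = 5.20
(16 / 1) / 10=1.60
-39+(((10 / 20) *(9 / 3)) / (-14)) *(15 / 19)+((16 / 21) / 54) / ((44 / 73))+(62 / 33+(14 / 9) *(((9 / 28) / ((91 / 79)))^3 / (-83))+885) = 1407608423758928057 / 1660273486968096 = 847.82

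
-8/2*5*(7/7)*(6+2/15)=-368/3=-122.67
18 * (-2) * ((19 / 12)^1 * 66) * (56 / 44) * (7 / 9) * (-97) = 361228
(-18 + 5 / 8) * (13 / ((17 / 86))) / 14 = -77701 / 952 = -81.62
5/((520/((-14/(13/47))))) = -0.49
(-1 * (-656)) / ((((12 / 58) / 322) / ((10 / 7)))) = 4375520 / 3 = 1458506.67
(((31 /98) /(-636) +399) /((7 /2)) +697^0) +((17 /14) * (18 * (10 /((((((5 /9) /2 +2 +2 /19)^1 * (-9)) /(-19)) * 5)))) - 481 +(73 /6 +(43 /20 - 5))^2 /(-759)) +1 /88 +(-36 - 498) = -6974212846176467 /8096584834800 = -861.38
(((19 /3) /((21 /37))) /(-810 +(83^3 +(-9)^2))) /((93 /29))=551 /90427806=0.00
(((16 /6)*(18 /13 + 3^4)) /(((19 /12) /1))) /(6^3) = 476 /741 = 0.64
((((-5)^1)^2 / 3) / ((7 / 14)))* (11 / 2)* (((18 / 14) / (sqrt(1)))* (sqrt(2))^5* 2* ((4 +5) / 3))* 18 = 356400* sqrt(2) / 7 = 72003.67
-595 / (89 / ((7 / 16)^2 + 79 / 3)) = -12120745 / 68352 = -177.33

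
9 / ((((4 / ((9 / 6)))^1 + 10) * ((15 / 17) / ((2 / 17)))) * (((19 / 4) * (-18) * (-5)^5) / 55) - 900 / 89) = 1958 / 100400925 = 0.00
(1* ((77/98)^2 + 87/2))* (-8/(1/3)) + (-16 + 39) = -50755/49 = -1035.82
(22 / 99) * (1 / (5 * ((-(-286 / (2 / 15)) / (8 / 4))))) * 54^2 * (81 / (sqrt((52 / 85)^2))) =148716 / 9295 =16.00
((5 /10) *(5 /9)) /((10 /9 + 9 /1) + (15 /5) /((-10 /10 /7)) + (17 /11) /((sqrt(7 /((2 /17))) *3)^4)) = -412335 /16163524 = -0.03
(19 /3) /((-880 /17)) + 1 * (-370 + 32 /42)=-6825781 /18480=-369.36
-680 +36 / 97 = -65924 / 97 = -679.63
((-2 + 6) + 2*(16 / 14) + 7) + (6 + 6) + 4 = 205 / 7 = 29.29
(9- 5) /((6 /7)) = 14 /3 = 4.67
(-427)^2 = 182329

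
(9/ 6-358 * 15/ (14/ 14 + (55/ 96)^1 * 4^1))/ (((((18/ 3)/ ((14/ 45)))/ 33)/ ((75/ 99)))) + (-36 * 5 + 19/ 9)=-3257393/ 1422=-2290.71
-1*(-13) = 13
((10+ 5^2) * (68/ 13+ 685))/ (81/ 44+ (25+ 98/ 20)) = 69092100/ 90779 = 761.10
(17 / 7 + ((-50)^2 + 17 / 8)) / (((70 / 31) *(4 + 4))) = 869581 / 6272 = 138.64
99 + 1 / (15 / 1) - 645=-8189 / 15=-545.93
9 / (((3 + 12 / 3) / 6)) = 7.71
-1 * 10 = -10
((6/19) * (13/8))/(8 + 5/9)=351/5852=0.06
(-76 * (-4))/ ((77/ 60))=18240/ 77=236.88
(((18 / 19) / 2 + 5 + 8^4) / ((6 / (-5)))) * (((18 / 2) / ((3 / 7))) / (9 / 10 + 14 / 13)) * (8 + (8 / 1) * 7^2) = -70914480000 / 4883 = -14522727.83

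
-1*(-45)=45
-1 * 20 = -20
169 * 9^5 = 9979281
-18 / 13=-1.38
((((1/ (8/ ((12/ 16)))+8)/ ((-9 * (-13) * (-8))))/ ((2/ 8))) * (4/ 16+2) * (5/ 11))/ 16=-1295/ 585728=-0.00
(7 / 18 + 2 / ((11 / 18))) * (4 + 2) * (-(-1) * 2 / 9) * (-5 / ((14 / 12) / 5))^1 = -72500 / 693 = -104.62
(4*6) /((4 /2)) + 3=15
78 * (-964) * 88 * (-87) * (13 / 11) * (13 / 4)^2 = 7186061844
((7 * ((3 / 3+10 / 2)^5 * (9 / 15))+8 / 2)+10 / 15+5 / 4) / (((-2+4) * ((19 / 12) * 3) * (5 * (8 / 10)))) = 103153 / 120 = 859.61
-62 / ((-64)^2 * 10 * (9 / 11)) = -341 / 184320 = -0.00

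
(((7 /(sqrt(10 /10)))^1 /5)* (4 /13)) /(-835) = -28 /54275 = -0.00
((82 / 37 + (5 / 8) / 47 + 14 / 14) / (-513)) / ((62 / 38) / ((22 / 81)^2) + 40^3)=-5436409 / 55286912499246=-0.00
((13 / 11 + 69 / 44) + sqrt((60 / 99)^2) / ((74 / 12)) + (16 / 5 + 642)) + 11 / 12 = 3961931 / 6105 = 648.96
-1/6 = -0.17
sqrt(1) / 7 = 1 / 7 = 0.14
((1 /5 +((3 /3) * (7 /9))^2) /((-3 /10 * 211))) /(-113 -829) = 326 /24149583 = 0.00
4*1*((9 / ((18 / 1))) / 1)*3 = 6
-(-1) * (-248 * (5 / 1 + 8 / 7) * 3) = -31992 / 7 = -4570.29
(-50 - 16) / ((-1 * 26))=33 / 13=2.54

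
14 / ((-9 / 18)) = -28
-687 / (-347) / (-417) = -229 / 48233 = -0.00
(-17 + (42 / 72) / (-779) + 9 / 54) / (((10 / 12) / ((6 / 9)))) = -10491 / 779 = -13.47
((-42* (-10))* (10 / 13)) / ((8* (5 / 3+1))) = 1575 / 104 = 15.14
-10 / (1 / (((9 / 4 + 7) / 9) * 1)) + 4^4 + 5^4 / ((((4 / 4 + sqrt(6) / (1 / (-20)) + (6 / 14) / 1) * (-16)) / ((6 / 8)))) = 246.34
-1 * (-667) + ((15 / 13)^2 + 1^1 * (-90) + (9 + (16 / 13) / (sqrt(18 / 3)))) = 8 * sqrt(6) / 39 + 99259 / 169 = 587.83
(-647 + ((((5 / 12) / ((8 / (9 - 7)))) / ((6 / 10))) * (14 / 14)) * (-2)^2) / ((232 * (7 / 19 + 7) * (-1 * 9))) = 442073 / 10523520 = 0.04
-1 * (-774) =774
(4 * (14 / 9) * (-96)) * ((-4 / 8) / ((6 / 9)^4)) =1512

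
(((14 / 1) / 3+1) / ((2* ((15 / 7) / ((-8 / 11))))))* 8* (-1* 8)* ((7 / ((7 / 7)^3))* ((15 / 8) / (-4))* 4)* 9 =-79968 / 11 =-7269.82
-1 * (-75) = 75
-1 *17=-17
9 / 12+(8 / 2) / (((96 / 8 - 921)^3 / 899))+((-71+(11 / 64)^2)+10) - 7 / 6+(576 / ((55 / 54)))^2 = 319759.71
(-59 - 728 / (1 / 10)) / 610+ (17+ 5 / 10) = 1668 / 305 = 5.47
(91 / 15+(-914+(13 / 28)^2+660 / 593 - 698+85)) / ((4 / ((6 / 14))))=-10597237513 / 65087680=-162.81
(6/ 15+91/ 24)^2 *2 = 253009/ 7200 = 35.14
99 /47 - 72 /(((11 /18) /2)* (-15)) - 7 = 27958 /2585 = 10.82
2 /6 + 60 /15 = 13 /3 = 4.33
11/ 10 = 1.10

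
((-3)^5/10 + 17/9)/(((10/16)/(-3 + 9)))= -215.15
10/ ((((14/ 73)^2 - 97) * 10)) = -5329/ 516717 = -0.01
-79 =-79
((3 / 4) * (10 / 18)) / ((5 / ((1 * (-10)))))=-5 / 6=-0.83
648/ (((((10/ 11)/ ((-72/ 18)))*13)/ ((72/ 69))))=-342144/ 1495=-228.86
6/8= 3/4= 0.75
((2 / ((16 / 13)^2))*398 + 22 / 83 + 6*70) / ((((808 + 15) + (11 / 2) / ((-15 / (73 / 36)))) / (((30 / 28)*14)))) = 10173237525 / 589656568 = 17.25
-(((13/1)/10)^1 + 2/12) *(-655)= 2882/3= 960.67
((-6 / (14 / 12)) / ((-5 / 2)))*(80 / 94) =576 / 329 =1.75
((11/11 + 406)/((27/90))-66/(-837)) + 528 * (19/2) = 1777996/279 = 6372.75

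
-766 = -766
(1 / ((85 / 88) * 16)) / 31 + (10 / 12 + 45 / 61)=758569 / 482205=1.57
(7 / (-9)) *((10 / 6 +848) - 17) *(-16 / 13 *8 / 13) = 2238208 / 4563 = 490.51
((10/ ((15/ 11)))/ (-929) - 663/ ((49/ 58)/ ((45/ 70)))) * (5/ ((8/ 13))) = -31348095155/ 7647528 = -4099.11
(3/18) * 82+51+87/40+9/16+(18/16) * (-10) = 13477/240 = 56.15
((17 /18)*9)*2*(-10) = -170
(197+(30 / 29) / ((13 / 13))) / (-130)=-5743 / 3770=-1.52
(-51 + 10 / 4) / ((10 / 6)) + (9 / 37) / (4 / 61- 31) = -29.11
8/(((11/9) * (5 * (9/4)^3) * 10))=256/22275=0.01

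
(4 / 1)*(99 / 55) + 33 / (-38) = 1203 / 190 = 6.33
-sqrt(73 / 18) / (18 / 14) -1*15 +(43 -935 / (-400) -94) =-5093 / 80 -7*sqrt(146) / 54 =-65.23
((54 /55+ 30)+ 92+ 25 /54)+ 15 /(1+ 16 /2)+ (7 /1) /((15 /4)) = 75425 /594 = 126.98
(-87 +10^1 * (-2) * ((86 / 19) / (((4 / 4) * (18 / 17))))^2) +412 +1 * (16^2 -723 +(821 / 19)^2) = 39757879 / 29241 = 1359.66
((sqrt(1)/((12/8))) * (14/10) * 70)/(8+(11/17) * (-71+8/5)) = -16660/9411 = -1.77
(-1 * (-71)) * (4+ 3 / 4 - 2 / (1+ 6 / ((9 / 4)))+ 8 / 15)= 222017 / 660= 336.39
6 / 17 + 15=261 / 17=15.35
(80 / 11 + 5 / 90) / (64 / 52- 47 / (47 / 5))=-18863 / 9702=-1.94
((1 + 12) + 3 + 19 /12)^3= 9393931 /1728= 5436.30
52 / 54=26 / 27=0.96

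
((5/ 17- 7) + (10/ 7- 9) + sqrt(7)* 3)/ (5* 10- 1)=-1699/ 5831 + 3* sqrt(7)/ 49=-0.13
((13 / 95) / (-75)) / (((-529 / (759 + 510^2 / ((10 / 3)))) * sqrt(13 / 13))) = 341419 / 1256375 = 0.27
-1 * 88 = -88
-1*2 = -2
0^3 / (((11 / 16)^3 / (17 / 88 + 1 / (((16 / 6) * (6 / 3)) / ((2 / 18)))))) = 0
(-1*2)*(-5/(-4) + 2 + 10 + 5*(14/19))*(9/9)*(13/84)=-5577/1064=-5.24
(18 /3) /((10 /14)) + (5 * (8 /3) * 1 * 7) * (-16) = -22274 /15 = -1484.93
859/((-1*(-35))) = 859/35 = 24.54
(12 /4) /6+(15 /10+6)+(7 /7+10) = 19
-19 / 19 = -1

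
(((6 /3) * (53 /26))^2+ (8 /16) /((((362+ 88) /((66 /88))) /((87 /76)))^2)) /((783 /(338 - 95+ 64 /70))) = 3693626564665091 /713366035200000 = 5.18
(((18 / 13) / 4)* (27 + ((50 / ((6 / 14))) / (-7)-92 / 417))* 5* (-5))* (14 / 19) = -2213925 / 34333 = -64.48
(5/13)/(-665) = -1/1729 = -0.00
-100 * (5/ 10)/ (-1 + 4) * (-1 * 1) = 50/ 3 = 16.67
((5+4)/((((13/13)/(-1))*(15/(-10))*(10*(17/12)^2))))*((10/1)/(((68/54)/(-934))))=-10894176/4913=-2217.42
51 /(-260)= -0.20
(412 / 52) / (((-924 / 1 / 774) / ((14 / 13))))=-13287 / 1859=-7.15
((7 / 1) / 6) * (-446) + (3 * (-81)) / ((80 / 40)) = -3851 / 6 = -641.83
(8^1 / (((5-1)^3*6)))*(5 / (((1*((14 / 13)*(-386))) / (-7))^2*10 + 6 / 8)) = 845 / 286078404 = 0.00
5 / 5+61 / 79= 140 / 79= 1.77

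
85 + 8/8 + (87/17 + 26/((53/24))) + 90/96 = 1496795/14416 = 103.83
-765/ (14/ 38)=-14535/ 7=-2076.43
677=677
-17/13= -1.31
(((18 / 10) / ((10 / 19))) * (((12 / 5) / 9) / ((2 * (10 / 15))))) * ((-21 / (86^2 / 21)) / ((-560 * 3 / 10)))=3591 / 14792000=0.00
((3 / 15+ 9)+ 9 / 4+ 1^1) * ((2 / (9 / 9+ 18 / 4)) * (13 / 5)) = 3237 / 275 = 11.77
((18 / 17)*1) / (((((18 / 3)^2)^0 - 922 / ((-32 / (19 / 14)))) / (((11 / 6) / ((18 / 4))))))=4928 / 458133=0.01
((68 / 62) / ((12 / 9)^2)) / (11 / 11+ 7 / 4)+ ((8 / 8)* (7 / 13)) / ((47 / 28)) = 227155 / 416702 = 0.55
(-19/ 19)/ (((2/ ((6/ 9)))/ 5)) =-5/ 3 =-1.67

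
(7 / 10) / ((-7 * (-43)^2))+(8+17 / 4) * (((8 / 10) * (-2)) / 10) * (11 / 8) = -996631 / 369800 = -2.70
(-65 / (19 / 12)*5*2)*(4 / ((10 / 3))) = -9360 / 19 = -492.63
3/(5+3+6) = 3/14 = 0.21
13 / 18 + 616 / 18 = 629 / 18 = 34.94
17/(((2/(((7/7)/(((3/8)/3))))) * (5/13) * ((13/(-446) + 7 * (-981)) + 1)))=-394264/15311245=-0.03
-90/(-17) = 90/17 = 5.29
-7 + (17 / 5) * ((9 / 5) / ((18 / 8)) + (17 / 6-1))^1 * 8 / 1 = 4847 / 75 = 64.63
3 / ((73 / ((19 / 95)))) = 3 / 365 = 0.01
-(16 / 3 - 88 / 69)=-280 / 69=-4.06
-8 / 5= -1.60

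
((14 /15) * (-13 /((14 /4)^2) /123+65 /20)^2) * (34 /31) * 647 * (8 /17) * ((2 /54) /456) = 3950794506503 /14854427107380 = 0.27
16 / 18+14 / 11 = 214 / 99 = 2.16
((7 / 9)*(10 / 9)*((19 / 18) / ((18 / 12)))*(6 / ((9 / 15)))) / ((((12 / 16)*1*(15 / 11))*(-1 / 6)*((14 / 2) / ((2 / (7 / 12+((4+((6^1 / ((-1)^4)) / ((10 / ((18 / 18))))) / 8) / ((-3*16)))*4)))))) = -10700800 / 255879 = -41.82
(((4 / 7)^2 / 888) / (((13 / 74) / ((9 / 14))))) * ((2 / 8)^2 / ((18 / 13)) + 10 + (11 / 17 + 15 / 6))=9227 / 519792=0.02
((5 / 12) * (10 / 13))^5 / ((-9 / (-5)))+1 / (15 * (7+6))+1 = 130833258193 / 129922846560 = 1.01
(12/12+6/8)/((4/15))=105/16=6.56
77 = 77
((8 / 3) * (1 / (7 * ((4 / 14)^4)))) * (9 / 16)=1029 / 32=32.16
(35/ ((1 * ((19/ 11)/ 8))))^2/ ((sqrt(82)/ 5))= 23716000 * sqrt(82)/ 14801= 14509.66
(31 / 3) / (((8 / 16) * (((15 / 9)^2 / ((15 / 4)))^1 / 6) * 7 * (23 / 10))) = 1674 / 161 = 10.40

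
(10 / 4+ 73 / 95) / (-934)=-621 / 177460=-0.00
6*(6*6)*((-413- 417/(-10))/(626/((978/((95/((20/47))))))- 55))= -784363824/859645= -912.43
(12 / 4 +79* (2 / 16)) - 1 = 95 / 8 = 11.88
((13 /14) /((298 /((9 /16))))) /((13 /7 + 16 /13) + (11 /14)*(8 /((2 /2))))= 1521 /8134208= 0.00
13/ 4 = 3.25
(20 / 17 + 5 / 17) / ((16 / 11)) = 1.01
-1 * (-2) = 2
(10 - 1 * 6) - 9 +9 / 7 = -26 / 7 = -3.71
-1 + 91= 90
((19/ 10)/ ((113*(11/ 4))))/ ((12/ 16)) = 152/ 18645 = 0.01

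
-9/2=-4.50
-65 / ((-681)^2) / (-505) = 13 / 46839861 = 0.00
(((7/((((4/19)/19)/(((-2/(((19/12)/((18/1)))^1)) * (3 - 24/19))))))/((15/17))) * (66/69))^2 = 9673244513856/13225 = 731436258.14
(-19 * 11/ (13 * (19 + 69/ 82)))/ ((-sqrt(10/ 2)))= 17138 * sqrt(5)/ 105755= 0.36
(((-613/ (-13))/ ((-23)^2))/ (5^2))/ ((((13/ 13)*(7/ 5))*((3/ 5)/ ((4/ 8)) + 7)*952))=613/ 1878961448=0.00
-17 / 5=-3.40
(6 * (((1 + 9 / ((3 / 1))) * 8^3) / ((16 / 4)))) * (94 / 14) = 20626.29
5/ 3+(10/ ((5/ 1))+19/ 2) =79/ 6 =13.17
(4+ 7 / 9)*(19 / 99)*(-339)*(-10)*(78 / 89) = 24003460 / 8811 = 2724.26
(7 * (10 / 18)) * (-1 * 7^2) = -1715 / 9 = -190.56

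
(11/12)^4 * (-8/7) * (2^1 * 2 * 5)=-73205/4536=-16.14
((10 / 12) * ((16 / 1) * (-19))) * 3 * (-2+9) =-5320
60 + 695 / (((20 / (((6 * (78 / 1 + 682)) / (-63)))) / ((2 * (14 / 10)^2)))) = -146996 / 15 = -9799.73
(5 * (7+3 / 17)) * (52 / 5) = 6344 / 17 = 373.18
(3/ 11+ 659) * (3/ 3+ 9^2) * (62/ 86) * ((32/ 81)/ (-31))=-19029248/ 38313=-496.68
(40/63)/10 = 4/63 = 0.06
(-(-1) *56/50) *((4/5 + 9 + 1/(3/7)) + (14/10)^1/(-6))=1666/125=13.33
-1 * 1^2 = -1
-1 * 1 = -1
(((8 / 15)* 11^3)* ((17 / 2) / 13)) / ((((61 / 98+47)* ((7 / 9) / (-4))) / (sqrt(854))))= -15205344* sqrt(854) / 303355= -1464.79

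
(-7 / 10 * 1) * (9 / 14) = -9 / 20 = -0.45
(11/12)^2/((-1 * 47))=-121/6768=-0.02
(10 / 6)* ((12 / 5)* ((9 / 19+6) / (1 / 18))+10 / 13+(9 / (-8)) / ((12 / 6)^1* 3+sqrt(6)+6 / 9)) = 467.18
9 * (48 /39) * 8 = 1152 /13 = 88.62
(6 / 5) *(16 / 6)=16 / 5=3.20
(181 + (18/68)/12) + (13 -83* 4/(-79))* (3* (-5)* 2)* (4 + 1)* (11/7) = -291345293/75208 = -3873.86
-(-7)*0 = 0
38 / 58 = 19 / 29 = 0.66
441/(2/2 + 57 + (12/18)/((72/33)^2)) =381024/50233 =7.59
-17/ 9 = -1.89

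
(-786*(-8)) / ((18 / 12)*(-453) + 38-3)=-12576 / 1289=-9.76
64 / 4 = 16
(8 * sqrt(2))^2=128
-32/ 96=-1/ 3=-0.33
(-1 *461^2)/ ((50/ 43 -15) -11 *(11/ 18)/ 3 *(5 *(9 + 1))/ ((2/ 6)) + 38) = 82245627/ 120724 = 681.27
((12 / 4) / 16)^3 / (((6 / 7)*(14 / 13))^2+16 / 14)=31941 / 9666560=0.00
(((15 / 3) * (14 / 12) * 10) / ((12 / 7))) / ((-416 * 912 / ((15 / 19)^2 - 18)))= 853825 / 547842048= 0.00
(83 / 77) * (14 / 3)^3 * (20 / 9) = 650720 / 2673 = 243.44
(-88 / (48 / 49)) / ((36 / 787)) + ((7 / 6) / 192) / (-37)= -251122277 / 127872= -1963.86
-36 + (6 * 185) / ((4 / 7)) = 3813 / 2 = 1906.50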